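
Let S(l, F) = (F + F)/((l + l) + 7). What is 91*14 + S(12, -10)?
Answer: 39474/31 ≈ 1273.4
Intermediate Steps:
S(l, F) = 2*F/(7 + 2*l) (S(l, F) = (2*F)/(2*l + 7) = (2*F)/(7 + 2*l) = 2*F/(7 + 2*l))
91*14 + S(12, -10) = 91*14 + 2*(-10)/(7 + 2*12) = 1274 + 2*(-10)/(7 + 24) = 1274 + 2*(-10)/31 = 1274 + 2*(-10)*(1/31) = 1274 - 20/31 = 39474/31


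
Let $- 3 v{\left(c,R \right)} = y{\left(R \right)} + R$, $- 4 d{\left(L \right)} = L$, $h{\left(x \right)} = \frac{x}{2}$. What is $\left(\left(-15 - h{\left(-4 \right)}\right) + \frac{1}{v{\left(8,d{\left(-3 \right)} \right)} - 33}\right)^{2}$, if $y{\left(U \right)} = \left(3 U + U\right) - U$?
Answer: $\frac{196249}{1156} \approx 169.77$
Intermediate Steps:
$h{\left(x \right)} = \frac{x}{2}$ ($h{\left(x \right)} = x \frac{1}{2} = \frac{x}{2}$)
$d{\left(L \right)} = - \frac{L}{4}$
$y{\left(U \right)} = 3 U$ ($y{\left(U \right)} = 4 U - U = 3 U$)
$v{\left(c,R \right)} = - \frac{4 R}{3}$ ($v{\left(c,R \right)} = - \frac{3 R + R}{3} = - \frac{4 R}{3}$)
$\left(\left(-15 - h{\left(-4 \right)}\right) + \frac{1}{v{\left(8,d{\left(-3 \right)} \right)} - 33}\right)^{2} = \left(\left(-15 - \frac{1}{2} \left(-4\right)\right) + \frac{1}{- \frac{4 \left(\left(- \frac{1}{4}\right) \left(-3\right)\right)}{3} - 33}\right)^{2} = \left(\left(-15 - -2\right) + \frac{1}{\left(- \frac{4}{3}\right) \frac{3}{4} - 33}\right)^{2} = \left(\left(-15 + 2\right) + \frac{1}{-1 - 33}\right)^{2} = \left(-13 + \frac{1}{-34}\right)^{2} = \left(-13 - \frac{1}{34}\right)^{2} = \left(- \frac{443}{34}\right)^{2} = \frac{196249}{1156}$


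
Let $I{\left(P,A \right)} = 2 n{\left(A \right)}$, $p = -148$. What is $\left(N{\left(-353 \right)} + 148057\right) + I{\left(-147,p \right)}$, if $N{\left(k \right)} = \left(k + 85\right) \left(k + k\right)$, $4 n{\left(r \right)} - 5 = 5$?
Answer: $337270$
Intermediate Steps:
$n{\left(r \right)} = \frac{5}{2}$ ($n{\left(r \right)} = \frac{5}{4} + \frac{1}{4} \cdot 5 = \frac{5}{4} + \frac{5}{4} = \frac{5}{2}$)
$N{\left(k \right)} = 2 k \left(85 + k\right)$ ($N{\left(k \right)} = \left(85 + k\right) 2 k = 2 k \left(85 + k\right)$)
$I{\left(P,A \right)} = 5$ ($I{\left(P,A \right)} = 2 \cdot \frac{5}{2} = 5$)
$\left(N{\left(-353 \right)} + 148057\right) + I{\left(-147,p \right)} = \left(2 \left(-353\right) \left(85 - 353\right) + 148057\right) + 5 = \left(2 \left(-353\right) \left(-268\right) + 148057\right) + 5 = \left(189208 + 148057\right) + 5 = 337265 + 5 = 337270$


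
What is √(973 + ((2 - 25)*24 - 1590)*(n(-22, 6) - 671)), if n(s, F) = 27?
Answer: √1380421 ≈ 1174.9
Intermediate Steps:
√(973 + ((2 - 25)*24 - 1590)*(n(-22, 6) - 671)) = √(973 + ((2 - 25)*24 - 1590)*(27 - 671)) = √(973 + (-23*24 - 1590)*(-644)) = √(973 + (-552 - 1590)*(-644)) = √(973 - 2142*(-644)) = √(973 + 1379448) = √1380421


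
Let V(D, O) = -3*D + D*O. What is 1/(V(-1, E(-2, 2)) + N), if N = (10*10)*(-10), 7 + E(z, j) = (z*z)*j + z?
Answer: -1/996 ≈ -0.0010040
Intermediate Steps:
E(z, j) = -7 + z + j*z² (E(z, j) = -7 + ((z*z)*j + z) = -7 + (z²*j + z) = -7 + (j*z² + z) = -7 + (z + j*z²) = -7 + z + j*z²)
N = -1000 (N = 100*(-10) = -1000)
1/(V(-1, E(-2, 2)) + N) = 1/(-(-3 + (-7 - 2 + 2*(-2)²)) - 1000) = 1/(-(-3 + (-7 - 2 + 2*4)) - 1000) = 1/(-(-3 + (-7 - 2 + 8)) - 1000) = 1/(-(-3 - 1) - 1000) = 1/(-1*(-4) - 1000) = 1/(4 - 1000) = 1/(-996) = -1/996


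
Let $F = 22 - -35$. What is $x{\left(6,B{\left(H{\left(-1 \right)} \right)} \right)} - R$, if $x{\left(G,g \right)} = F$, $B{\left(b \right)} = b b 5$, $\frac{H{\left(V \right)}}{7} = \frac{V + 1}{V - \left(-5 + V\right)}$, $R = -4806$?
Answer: $4863$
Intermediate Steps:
$F = 57$ ($F = 22 + 35 = 57$)
$H{\left(V \right)} = \frac{7}{5} + \frac{7 V}{5}$ ($H{\left(V \right)} = 7 \frac{V + 1}{V - \left(-5 + V\right)} = 7 \frac{1 + V}{5} = 7 \left(1 + V\right) \frac{1}{5} = 7 \left(\frac{1}{5} + \frac{V}{5}\right) = \frac{7}{5} + \frac{7 V}{5}$)
$B{\left(b \right)} = 5 b^{2}$ ($B{\left(b \right)} = b 5 b = 5 b^{2}$)
$x{\left(G,g \right)} = 57$
$x{\left(6,B{\left(H{\left(-1 \right)} \right)} \right)} - R = 57 - -4806 = 57 + 4806 = 4863$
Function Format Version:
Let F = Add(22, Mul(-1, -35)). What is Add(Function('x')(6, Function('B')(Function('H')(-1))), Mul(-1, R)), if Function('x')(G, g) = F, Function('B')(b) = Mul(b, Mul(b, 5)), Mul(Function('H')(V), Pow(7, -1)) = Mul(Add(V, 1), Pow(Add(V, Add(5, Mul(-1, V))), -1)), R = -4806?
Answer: 4863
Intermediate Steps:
F = 57 (F = Add(22, 35) = 57)
Function('H')(V) = Add(Rational(7, 5), Mul(Rational(7, 5), V)) (Function('H')(V) = Mul(7, Mul(Add(V, 1), Pow(Add(V, Add(5, Mul(-1, V))), -1))) = Mul(7, Mul(Add(1, V), Pow(5, -1))) = Mul(7, Mul(Add(1, V), Rational(1, 5))) = Mul(7, Add(Rational(1, 5), Mul(Rational(1, 5), V))) = Add(Rational(7, 5), Mul(Rational(7, 5), V)))
Function('B')(b) = Mul(5, Pow(b, 2)) (Function('B')(b) = Mul(b, Mul(5, b)) = Mul(5, Pow(b, 2)))
Function('x')(G, g) = 57
Add(Function('x')(6, Function('B')(Function('H')(-1))), Mul(-1, R)) = Add(57, Mul(-1, -4806)) = Add(57, 4806) = 4863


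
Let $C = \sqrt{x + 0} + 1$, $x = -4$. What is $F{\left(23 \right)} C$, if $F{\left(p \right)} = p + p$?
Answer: $46 + 92 i \approx 46.0 + 92.0 i$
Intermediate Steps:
$C = 1 + 2 i$ ($C = \sqrt{-4 + 0} + 1 = \sqrt{-4} + 1 = 2 i + 1 = 1 + 2 i \approx 1.0 + 2.0 i$)
$F{\left(p \right)} = 2 p$
$F{\left(23 \right)} C = 2 \cdot 23 \left(1 + 2 i\right) = 46 \left(1 + 2 i\right) = 46 + 92 i$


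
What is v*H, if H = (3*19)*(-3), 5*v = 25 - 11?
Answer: -2394/5 ≈ -478.80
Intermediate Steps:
v = 14/5 (v = (25 - 11)/5 = (⅕)*14 = 14/5 ≈ 2.8000)
H = -171 (H = 57*(-3) = -171)
v*H = (14/5)*(-171) = -2394/5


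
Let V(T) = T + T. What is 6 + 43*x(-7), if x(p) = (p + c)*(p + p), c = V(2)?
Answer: 1812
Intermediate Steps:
V(T) = 2*T
c = 4 (c = 2*2 = 4)
x(p) = 2*p*(4 + p) (x(p) = (p + 4)*(p + p) = (4 + p)*(2*p) = 2*p*(4 + p))
6 + 43*x(-7) = 6 + 43*(2*(-7)*(4 - 7)) = 6 + 43*(2*(-7)*(-3)) = 6 + 43*42 = 6 + 1806 = 1812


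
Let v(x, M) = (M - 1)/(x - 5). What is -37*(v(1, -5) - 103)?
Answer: 7511/2 ≈ 3755.5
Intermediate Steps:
v(x, M) = (-1 + M)/(-5 + x)
-37*(v(1, -5) - 103) = -37*((-1 - 5)/(-5 + 1) - 103) = -37*(-6/(-4) - 103) = -37*(-1/4*(-6) - 103) = -37*(3/2 - 103) = -37*(-203/2) = 7511/2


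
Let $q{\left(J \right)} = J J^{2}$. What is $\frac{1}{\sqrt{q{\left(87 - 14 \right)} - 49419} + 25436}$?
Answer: $\frac{12718}{323325249} - \frac{\sqrt{339598}}{646650498} \approx 3.8434 \cdot 10^{-5}$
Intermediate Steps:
$q{\left(J \right)} = J^{3}$
$\frac{1}{\sqrt{q{\left(87 - 14 \right)} - 49419} + 25436} = \frac{1}{\sqrt{\left(87 - 14\right)^{3} - 49419} + 25436} = \frac{1}{\sqrt{73^{3} - 49419} + 25436} = \frac{1}{\sqrt{389017 - 49419} + 25436} = \frac{1}{\sqrt{339598} + 25436} = \frac{1}{25436 + \sqrt{339598}}$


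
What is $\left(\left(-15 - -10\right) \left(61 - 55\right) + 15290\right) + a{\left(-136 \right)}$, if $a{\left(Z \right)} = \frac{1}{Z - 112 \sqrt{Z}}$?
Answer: $\frac{193496799}{12680} + \frac{7 i \sqrt{34}}{53890} \approx 15260.0 + 0.00075741 i$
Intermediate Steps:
$\left(\left(-15 - -10\right) \left(61 - 55\right) + 15290\right) + a{\left(-136 \right)} = \left(\left(-15 - -10\right) \left(61 - 55\right) + 15290\right) + \frac{1}{-136 - 112 \sqrt{-136}} = \left(\left(-15 + 10\right) 6 + 15290\right) + \frac{1}{-136 - 112 \cdot 2 i \sqrt{34}} = \left(\left(-5\right) 6 + 15290\right) + \frac{1}{-136 - 224 i \sqrt{34}} = \left(-30 + 15290\right) + \frac{1}{-136 - 224 i \sqrt{34}} = 15260 + \frac{1}{-136 - 224 i \sqrt{34}}$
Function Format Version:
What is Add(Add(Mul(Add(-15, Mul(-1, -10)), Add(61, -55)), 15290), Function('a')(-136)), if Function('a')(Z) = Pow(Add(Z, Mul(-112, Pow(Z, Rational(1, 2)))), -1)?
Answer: Add(Rational(193496799, 12680), Mul(Rational(7, 53890), I, Pow(34, Rational(1, 2)))) ≈ Add(15260., Mul(0.00075741, I))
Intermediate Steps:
Add(Add(Mul(Add(-15, Mul(-1, -10)), Add(61, -55)), 15290), Function('a')(-136)) = Add(Add(Mul(Add(-15, Mul(-1, -10)), Add(61, -55)), 15290), Pow(Add(-136, Mul(-112, Pow(-136, Rational(1, 2)))), -1)) = Add(Add(Mul(Add(-15, 10), 6), 15290), Pow(Add(-136, Mul(-112, Mul(2, I, Pow(34, Rational(1, 2))))), -1)) = Add(Add(Mul(-5, 6), 15290), Pow(Add(-136, Mul(-224, I, Pow(34, Rational(1, 2)))), -1)) = Add(Add(-30, 15290), Pow(Add(-136, Mul(-224, I, Pow(34, Rational(1, 2)))), -1)) = Add(15260, Pow(Add(-136, Mul(-224, I, Pow(34, Rational(1, 2)))), -1))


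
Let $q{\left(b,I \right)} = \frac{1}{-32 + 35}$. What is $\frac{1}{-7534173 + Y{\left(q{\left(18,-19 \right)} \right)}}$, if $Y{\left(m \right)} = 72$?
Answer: $- \frac{1}{7534101} \approx -1.3273 \cdot 10^{-7}$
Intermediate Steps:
$q{\left(b,I \right)} = \frac{1}{3}$
$\frac{1}{-7534173 + Y{\left(q{\left(18,-19 \right)} \right)}} = \frac{1}{-7534173 + 72} = \frac{1}{-7534101} = - \frac{1}{7534101}$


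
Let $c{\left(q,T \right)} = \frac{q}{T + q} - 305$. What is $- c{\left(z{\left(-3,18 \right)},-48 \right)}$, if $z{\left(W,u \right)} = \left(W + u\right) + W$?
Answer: $\frac{916}{3} \approx 305.33$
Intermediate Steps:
$z{\left(W,u \right)} = u + 2 W$
$c{\left(q,T \right)} = -305 + \frac{q}{T + q}$ ($c{\left(q,T \right)} = \frac{q}{T + q} - 305 = -305 + \frac{q}{T + q}$)
$- c{\left(z{\left(-3,18 \right)},-48 \right)} = - \frac{\left(-305\right) \left(-48\right) - 304 \left(18 + 2 \left(-3\right)\right)}{-48 + \left(18 + 2 \left(-3\right)\right)} = - \frac{14640 - 304 \left(18 - 6\right)}{-48 + \left(18 - 6\right)} = - \frac{14640 - 3648}{-48 + 12} = - \frac{14640 - 3648}{-36} = - \frac{\left(-1\right) 10992}{36} = \left(-1\right) \left(- \frac{916}{3}\right) = \frac{916}{3}$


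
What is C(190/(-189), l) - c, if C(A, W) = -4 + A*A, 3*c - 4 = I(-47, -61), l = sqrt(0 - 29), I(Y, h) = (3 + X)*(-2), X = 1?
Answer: -59156/35721 ≈ -1.6561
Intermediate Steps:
I(Y, h) = -8 (I(Y, h) = (3 + 1)*(-2) = 4*(-2) = -8)
l = I*sqrt(29) (l = sqrt(-29) = I*sqrt(29) ≈ 5.3852*I)
c = -4/3 (c = 4/3 + (1/3)*(-8) = 4/3 - 8/3 = -4/3 ≈ -1.3333)
C(A, W) = -4 + A**2
C(190/(-189), l) - c = (-4 + (190/(-189))**2) - 1*(-4/3) = (-4 + (190*(-1/189))**2) + 4/3 = (-4 + (-190/189)**2) + 4/3 = (-4 + 36100/35721) + 4/3 = -106784/35721 + 4/3 = -59156/35721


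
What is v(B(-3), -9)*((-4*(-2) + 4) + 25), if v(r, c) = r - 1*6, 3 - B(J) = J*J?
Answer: -444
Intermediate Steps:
B(J) = 3 - J² (B(J) = 3 - J*J = 3 - J²)
v(r, c) = -6 + r (v(r, c) = r - 6 = -6 + r)
v(B(-3), -9)*((-4*(-2) + 4) + 25) = (-6 + (3 - 1*(-3)²))*((-4*(-2) + 4) + 25) = (-6 + (3 - 1*9))*((8 + 4) + 25) = (-6 + (3 - 9))*(12 + 25) = (-6 - 6)*37 = -12*37 = -444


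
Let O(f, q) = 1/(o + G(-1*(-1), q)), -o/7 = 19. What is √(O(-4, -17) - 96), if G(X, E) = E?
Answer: I*√86406/30 ≈ 9.7983*I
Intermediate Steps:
o = -133 (o = -7*19 = -133)
O(f, q) = 1/(-133 + q)
√(O(-4, -17) - 96) = √(1/(-133 - 17) - 96) = √(1/(-150) - 96) = √(-1/150 - 96) = √(-14401/150) = I*√86406/30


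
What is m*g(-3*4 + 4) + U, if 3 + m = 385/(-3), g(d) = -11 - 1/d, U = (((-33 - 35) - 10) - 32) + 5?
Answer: 5293/4 ≈ 1323.3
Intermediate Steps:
U = -105 (U = ((-68 - 10) - 32) + 5 = (-78 - 32) + 5 = -110 + 5 = -105)
m = -394/3 (m = -3 + 385/(-3) = -3 + 385*(-⅓) = -3 - 385/3 = -394/3 ≈ -131.33)
m*g(-3*4 + 4) + U = -394*(-11 - 1/(-3*4 + 4))/3 - 105 = -394*(-11 - 1/(-12 + 4))/3 - 105 = -394*(-11 - 1/(-8))/3 - 105 = -394*(-11 - 1*(-⅛))/3 - 105 = -394*(-11 + ⅛)/3 - 105 = -394/3*(-87/8) - 105 = 5713/4 - 105 = 5293/4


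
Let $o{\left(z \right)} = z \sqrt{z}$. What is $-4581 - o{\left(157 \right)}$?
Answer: $-4581 - 157 \sqrt{157} \approx -6548.2$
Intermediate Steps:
$o{\left(z \right)} = z^{\frac{3}{2}}$
$-4581 - o{\left(157 \right)} = -4581 - 157^{\frac{3}{2}} = -4581 - 157 \sqrt{157}$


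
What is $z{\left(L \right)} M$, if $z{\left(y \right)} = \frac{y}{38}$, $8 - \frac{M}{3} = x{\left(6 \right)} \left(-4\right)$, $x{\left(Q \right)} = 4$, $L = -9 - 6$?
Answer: $- \frac{540}{19} \approx -28.421$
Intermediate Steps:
$L = -15$ ($L = -9 - 6 = -15$)
$M = 72$ ($M = 24 - 3 \cdot 4 \left(-4\right) = 24 - -48 = 24 + 48 = 72$)
$z{\left(y \right)} = \frac{y}{38}$ ($z{\left(y \right)} = y \frac{1}{38} = \frac{y}{38}$)
$z{\left(L \right)} M = \frac{1}{38} \left(-15\right) 72 = \left(- \frac{15}{38}\right) 72 = - \frac{540}{19}$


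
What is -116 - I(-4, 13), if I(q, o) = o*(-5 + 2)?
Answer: -77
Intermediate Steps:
I(q, o) = -3*o (I(q, o) = o*(-3) = -3*o)
-116 - I(-4, 13) = -116 - (-3)*13 = -116 - 1*(-39) = -116 + 39 = -77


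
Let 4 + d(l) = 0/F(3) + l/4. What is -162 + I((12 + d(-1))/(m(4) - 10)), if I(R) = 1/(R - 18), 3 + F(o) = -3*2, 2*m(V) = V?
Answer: -98366/607 ≈ -162.05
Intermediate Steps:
m(V) = V/2
F(o) = -9 (F(o) = -3 - 3*2 = -3 - 6 = -9)
d(l) = -4 + l/4 (d(l) = -4 + (0/(-9) + l/4) = -4 + (0*(-⅑) + l*(¼)) = -4 + (0 + l/4) = -4 + l/4)
I(R) = 1/(-18 + R)
-162 + I((12 + d(-1))/(m(4) - 10)) = -162 + 1/(-18 + (12 + (-4 + (¼)*(-1)))/((½)*4 - 10)) = -162 + 1/(-18 + (12 + (-4 - ¼))/(2 - 10)) = -162 + 1/(-18 + (12 - 17/4)/(-8)) = -162 + 1/(-18 + (31/4)*(-⅛)) = -162 + 1/(-18 - 31/32) = -162 + 1/(-607/32) = -162 - 32/607 = -98366/607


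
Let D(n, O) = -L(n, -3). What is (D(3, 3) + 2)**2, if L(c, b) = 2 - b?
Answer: 9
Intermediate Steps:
D(n, O) = -5 (D(n, O) = -(2 - 1*(-3)) = -(2 + 3) = -1*5 = -5)
(D(3, 3) + 2)**2 = (-5 + 2)**2 = (-3)**2 = 9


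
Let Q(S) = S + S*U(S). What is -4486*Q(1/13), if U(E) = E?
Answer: -62804/169 ≈ -371.62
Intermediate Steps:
Q(S) = S + S² (Q(S) = S + S*S = S + S²)
-4486*Q(1/13) = -4486*1/13*(1 + 1/13) = -4486*1*(1/13)*(1 + 1*(1/13)) = -4486*(1 + 1/13)/13 = -4486*14/(13*13) = -4486*14/169 = -62804/169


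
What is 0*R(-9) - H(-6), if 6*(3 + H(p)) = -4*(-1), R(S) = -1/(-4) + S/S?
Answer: 7/3 ≈ 2.3333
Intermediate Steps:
R(S) = 5/4 (R(S) = -1*(-1/4) + 1 = 1/4 + 1 = 5/4)
H(p) = -7/3 (H(p) = -3 + (-4*(-1))/6 = -3 + (1/6)*4 = -3 + 2/3 = -7/3)
0*R(-9) - H(-6) = 0*(5/4) - 1*(-7/3) = 0 + 7/3 = 7/3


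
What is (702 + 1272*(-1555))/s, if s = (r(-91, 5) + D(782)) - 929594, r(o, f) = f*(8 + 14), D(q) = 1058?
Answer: 988629/464213 ≈ 2.1297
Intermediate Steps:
r(o, f) = 22*f (r(o, f) = f*22 = 22*f)
s = -928426 (s = (22*5 + 1058) - 929594 = (110 + 1058) - 929594 = 1168 - 929594 = -928426)
(702 + 1272*(-1555))/s = (702 + 1272*(-1555))/(-928426) = (702 - 1977960)*(-1/928426) = -1977258*(-1/928426) = 988629/464213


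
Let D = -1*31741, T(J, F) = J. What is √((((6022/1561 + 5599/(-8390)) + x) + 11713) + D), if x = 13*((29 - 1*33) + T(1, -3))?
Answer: I*√3441463158579651310/13096790 ≈ 141.65*I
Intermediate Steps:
x = -39 (x = 13*((29 - 1*33) + 1) = 13*((29 - 33) + 1) = 13*(-4 + 1) = 13*(-3) = -39)
D = -31741
√((((6022/1561 + 5599/(-8390)) + x) + 11713) + D) = √((((6022/1561 + 5599/(-8390)) - 39) + 11713) - 31741) = √((((6022*(1/1561) + 5599*(-1/8390)) - 39) + 11713) - 31741) = √((((6022/1561 - 5599/8390) - 39) + 11713) - 31741) = √(((41784541/13096790 - 39) + 11713) - 31741) = √((-468990269/13096790 + 11713) - 31741) = √(152933711001/13096790 - 31741) = √(-262771500389/13096790) = I*√3441463158579651310/13096790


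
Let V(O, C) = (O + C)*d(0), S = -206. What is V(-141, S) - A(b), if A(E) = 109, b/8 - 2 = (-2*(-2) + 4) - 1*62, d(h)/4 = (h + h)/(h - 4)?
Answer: -109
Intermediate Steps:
d(h) = 8*h/(-4 + h) (d(h) = 4*((h + h)/(h - 4)) = 4*((2*h)/(-4 + h)) = 4*(2*h/(-4 + h)) = 8*h/(-4 + h))
V(O, C) = 0 (V(O, C) = (O + C)*(8*0/(-4 + 0)) = (C + O)*(8*0/(-4)) = (C + O)*(8*0*(-¼)) = (C + O)*0 = 0)
b = -416 (b = 16 + 8*((-2*(-2) + 4) - 1*62) = 16 + 8*((4 + 4) - 62) = 16 + 8*(8 - 62) = 16 + 8*(-54) = 16 - 432 = -416)
V(-141, S) - A(b) = 0 - 1*109 = 0 - 109 = -109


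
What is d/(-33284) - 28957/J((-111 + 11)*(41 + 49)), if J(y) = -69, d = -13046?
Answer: 20971847/49926 ≈ 420.06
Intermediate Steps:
d/(-33284) - 28957/J((-111 + 11)*(41 + 49)) = -13046/(-33284) - 28957/(-69) = -13046*(-1/33284) - 28957*(-1/69) = 6523/16642 + 1259/3 = 20971847/49926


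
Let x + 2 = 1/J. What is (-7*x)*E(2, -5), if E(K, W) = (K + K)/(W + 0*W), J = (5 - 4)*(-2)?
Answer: -14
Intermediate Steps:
J = -2 (J = 1*(-2) = -2)
x = -5/2 (x = -2 + 1/(-2) = -2 - ½ = -5/2 ≈ -2.5000)
E(K, W) = 2*K/W (E(K, W) = (2*K)/(W + 0) = (2*K)/W = 2*K/W)
(-7*x)*E(2, -5) = (-7*(-5/2))*(2*2/(-5)) = 35*(2*2*(-⅕))/2 = (35/2)*(-⅘) = -14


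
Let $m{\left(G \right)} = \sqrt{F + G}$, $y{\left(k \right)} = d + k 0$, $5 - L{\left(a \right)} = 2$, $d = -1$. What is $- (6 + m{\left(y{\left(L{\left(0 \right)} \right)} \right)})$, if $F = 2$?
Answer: $-7$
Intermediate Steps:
$L{\left(a \right)} = 3$ ($L{\left(a \right)} = 5 - 2 = 3$)
$y{\left(k \right)} = -1$ ($y{\left(k \right)} = -1 + k 0 = -1 + 0 = -1$)
$m{\left(G \right)} = \sqrt{2 + G}$
$- (6 + m{\left(y{\left(L{\left(0 \right)} \right)} \right)}) = - (6 + \sqrt{2 - 1}) = - (6 + \sqrt{1}) = - (6 + 1) = \left(-1\right) 7 = -7$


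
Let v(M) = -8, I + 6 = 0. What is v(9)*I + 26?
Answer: 74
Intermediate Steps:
I = -6 (I = -6 + 0 = -6)
v(9)*I + 26 = -8*(-6) + 26 = 48 + 26 = 74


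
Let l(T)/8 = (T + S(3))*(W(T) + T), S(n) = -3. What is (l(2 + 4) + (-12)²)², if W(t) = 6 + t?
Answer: 331776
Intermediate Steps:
l(T) = 8*(-3 + T)*(6 + 2*T) (l(T) = 8*((T - 3)*((6 + T) + T)) = 8*((-3 + T)*(6 + 2*T)) = 8*(-3 + T)*(6 + 2*T))
(l(2 + 4) + (-12)²)² = ((-144 + 16*(2 + 4)²) + (-12)²)² = ((-144 + 16*6²) + 144)² = ((-144 + 16*36) + 144)² = ((-144 + 576) + 144)² = (432 + 144)² = 576² = 331776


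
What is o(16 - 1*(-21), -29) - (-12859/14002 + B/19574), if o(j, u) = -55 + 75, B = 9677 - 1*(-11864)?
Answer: 1357896986/68518787 ≈ 19.818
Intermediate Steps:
B = 21541 (B = 9677 + 11864 = 21541)
o(j, u) = 20
o(16 - 1*(-21), -29) - (-12859/14002 + B/19574) = 20 - (-12859/14002 + 21541/19574) = 20 - 1*12478754/68518787 = 20 - 12478754/68518787 = 1357896986/68518787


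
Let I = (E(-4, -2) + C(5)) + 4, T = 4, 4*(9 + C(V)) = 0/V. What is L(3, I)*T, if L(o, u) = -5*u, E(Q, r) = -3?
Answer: 160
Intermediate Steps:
C(V) = -9 (C(V) = -9 + (0/V)/4 = -9 + (1/4)*0 = -9 + 0 = -9)
I = -8 (I = (-3 - 9) + 4 = -12 + 4 = -8)
L(3, I)*T = -5*(-8)*4 = 40*4 = 160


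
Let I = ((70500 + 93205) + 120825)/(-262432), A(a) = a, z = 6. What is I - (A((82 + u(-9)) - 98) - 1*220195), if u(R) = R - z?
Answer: 28897032551/131216 ≈ 2.2023e+5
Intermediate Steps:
u(R) = -6 + R (u(R) = R - 1*6 = R - 6 = -6 + R)
I = -142265/131216 (I = (163705 + 120825)*(-1/262432) = 284530*(-1/262432) = -142265/131216 ≈ -1.0842)
I - (A((82 + u(-9)) - 98) - 1*220195) = -142265/131216 - (((82 + (-6 - 9)) - 98) - 1*220195) = -142265/131216 - (((82 - 15) - 98) - 220195) = -142265/131216 - ((67 - 98) - 220195) = -142265/131216 - (-31 - 220195) = -142265/131216 - 1*(-220226) = -142265/131216 + 220226 = 28897032551/131216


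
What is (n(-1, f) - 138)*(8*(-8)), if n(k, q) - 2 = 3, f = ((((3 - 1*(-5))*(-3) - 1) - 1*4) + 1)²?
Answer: 8512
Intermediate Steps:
f = 784 (f = ((((3 + 5)*(-3) - 1) - 4) + 1)² = (((8*(-3) - 1) - 4) + 1)² = (((-24 - 1) - 4) + 1)² = ((-25 - 4) + 1)² = (-29 + 1)² = (-28)² = 784)
n(k, q) = 5 (n(k, q) = 2 + 3 = 5)
(n(-1, f) - 138)*(8*(-8)) = (5 - 138)*(8*(-8)) = -133*(-64) = 8512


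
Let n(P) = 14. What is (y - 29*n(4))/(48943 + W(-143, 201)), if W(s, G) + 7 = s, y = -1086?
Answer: -1492/48793 ≈ -0.030578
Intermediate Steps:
W(s, G) = -7 + s
(y - 29*n(4))/(48943 + W(-143, 201)) = (-1086 - 29*14)/(48943 + (-7 - 143)) = (-1086 - 406)/(48943 - 150) = -1492/48793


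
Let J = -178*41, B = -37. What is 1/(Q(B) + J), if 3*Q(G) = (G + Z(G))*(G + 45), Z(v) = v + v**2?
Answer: -3/11534 ≈ -0.00026010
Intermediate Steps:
Q(G) = (45 + G)*(G + G*(1 + G))/3 (Q(G) = ((G + G*(1 + G))*(G + 45))/3 = ((G + G*(1 + G))*(45 + G))/3 = ((45 + G)*(G + G*(1 + G)))/3 = (45 + G)*(G + G*(1 + G))/3)
J = -7298
1/(Q(B) + J) = 1/((1/3)*(-37)*(90 + (-37)**2 + 47*(-37)) - 7298) = 1/((1/3)*(-37)*(90 + 1369 - 1739) - 7298) = 1/((1/3)*(-37)*(-280) - 7298) = 1/(10360/3 - 7298) = 1/(-11534/3) = -3/11534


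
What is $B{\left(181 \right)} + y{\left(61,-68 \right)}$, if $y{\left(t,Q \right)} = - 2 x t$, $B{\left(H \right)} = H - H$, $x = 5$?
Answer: $-610$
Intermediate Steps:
$B{\left(H \right)} = 0$
$y{\left(t,Q \right)} = - 10 t$ ($y{\left(t,Q \right)} = \left(-2\right) 5 t = - 10 t$)
$B{\left(181 \right)} + y{\left(61,-68 \right)} = 0 - 610 = -610$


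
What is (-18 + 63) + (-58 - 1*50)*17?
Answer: -1791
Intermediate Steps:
(-18 + 63) + (-58 - 1*50)*17 = 45 + (-58 - 50)*17 = 45 - 108*17 = 45 - 1836 = -1791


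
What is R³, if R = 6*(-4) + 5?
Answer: -6859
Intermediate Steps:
R = -19 (R = -24 + 5 = -19)
R³ = (-19)³ = -6859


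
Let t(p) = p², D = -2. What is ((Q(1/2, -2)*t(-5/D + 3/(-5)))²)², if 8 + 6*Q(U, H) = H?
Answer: 16983563041/12960000 ≈ 1310.5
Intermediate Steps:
Q(U, H) = -4/3 + H/6
((Q(1/2, -2)*t(-5/D + 3/(-5)))²)² = (((-4/3 + (⅙)*(-2))*(-5/(-2) + 3/(-5))²)²)² = (((-4/3 - ⅓)*(-5*(-½) + 3*(-⅕))²)²)² = ((-5*(5/2 - ⅗)²/3)²)² = ((-5*(19/10)²/3)²)² = ((-5/3*361/100)²)² = ((-361/60)²)² = (130321/3600)² = 16983563041/12960000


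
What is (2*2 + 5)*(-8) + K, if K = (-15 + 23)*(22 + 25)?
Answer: 304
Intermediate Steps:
K = 376 (K = 8*47 = 376)
(2*2 + 5)*(-8) + K = (2*2 + 5)*(-8) + 376 = (4 + 5)*(-8) + 376 = 9*(-8) + 376 = -72 + 376 = 304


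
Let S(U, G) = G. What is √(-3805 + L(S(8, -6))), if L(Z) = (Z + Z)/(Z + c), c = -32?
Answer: I*√1373491/19 ≈ 61.682*I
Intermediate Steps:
L(Z) = 2*Z/(-32 + Z) (L(Z) = (Z + Z)/(Z - 32) = (2*Z)/(-32 + Z) = 2*Z/(-32 + Z))
√(-3805 + L(S(8, -6))) = √(-3805 + 2*(-6)/(-32 - 6)) = √(-3805 + 2*(-6)/(-38)) = √(-3805 + 2*(-6)*(-1/38)) = √(-3805 + 6/19) = √(-72289/19) = I*√1373491/19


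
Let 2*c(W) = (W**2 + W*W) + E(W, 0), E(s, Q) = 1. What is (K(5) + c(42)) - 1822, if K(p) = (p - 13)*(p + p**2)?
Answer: -595/2 ≈ -297.50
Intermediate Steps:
c(W) = 1/2 + W**2 (c(W) = ((W**2 + W*W) + 1)/2 = ((W**2 + W**2) + 1)/2 = (2*W**2 + 1)/2 = (1 + 2*W**2)/2 = 1/2 + W**2)
K(p) = (-13 + p)*(p + p**2)
(K(5) + c(42)) - 1822 = (5*(-13 + 5**2 - 12*5) + (1/2 + 42**2)) - 1822 = (5*(-13 + 25 - 60) + (1/2 + 1764)) - 1822 = (5*(-48) + 3529/2) - 1822 = (-240 + 3529/2) - 1822 = 3049/2 - 1822 = -595/2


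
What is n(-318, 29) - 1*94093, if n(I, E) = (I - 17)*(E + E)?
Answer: -113523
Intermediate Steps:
n(I, E) = 2*E*(-17 + I) (n(I, E) = (-17 + I)*(2*E) = 2*E*(-17 + I))
n(-318, 29) - 1*94093 = 2*29*(-17 - 318) - 1*94093 = 2*29*(-335) - 94093 = -19430 - 94093 = -113523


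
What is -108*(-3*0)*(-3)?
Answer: 0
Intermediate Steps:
-108*(-3*0)*(-3) = -0*(-3) = -108*0 = 0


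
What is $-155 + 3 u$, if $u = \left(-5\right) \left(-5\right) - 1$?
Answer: $-83$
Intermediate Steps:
$u = 24$ ($u = 25 - 1 = 24$)
$-155 + 3 u = -155 + 3 \cdot 24 = -155 + 72 = -83$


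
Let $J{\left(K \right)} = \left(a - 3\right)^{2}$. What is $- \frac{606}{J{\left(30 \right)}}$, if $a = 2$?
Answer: $-606$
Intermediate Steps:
$J{\left(K \right)} = 1$ ($J{\left(K \right)} = \left(2 - 3\right)^{2} = \left(-1\right)^{2} = 1$)
$- \frac{606}{J{\left(30 \right)}} = - \frac{606}{1} = \left(-606\right) 1 = -606$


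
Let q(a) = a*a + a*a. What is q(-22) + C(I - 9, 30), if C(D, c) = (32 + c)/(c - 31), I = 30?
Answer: 906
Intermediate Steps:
C(D, c) = (32 + c)/(-31 + c)
q(a) = 2*a² (q(a) = a² + a² = 2*a²)
q(-22) + C(I - 9, 30) = 2*(-22)² + (32 + 30)/(-31 + 30) = 2*484 + 62/(-1) = 968 - 1*62 = 968 - 62 = 906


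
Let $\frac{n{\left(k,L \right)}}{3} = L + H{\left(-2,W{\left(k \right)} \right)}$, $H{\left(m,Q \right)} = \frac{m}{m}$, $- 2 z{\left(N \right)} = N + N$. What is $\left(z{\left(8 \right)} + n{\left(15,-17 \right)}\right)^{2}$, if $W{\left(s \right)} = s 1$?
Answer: $3136$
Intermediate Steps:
$W{\left(s \right)} = s$
$z{\left(N \right)} = - N$ ($z{\left(N \right)} = - \frac{N + N}{2} = - \frac{2 N}{2} = - N$)
$H{\left(m,Q \right)} = 1$
$n{\left(k,L \right)} = 3 + 3 L$ ($n{\left(k,L \right)} = 3 \left(L + 1\right) = 3 \left(1 + L\right) = 3 + 3 L$)
$\left(z{\left(8 \right)} + n{\left(15,-17 \right)}\right)^{2} = \left(\left(-1\right) 8 + \left(3 + 3 \left(-17\right)\right)\right)^{2} = \left(-8 + \left(3 - 51\right)\right)^{2} = \left(-8 - 48\right)^{2} = \left(-56\right)^{2} = 3136$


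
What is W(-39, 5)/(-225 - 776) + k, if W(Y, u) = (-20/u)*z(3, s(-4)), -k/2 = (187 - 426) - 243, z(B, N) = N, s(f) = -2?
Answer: 964956/1001 ≈ 963.99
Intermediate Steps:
k = 964 (k = -2*((187 - 426) - 243) = -2*(-239 - 243) = -2*(-482) = 964)
W(Y, u) = 40/u (W(Y, u) = -20/u*(-2) = 40/u)
W(-39, 5)/(-225 - 776) + k = (40/5)/(-225 - 776) + 964 = (40*(⅕))/(-1001) + 964 = 8*(-1/1001) + 964 = -8/1001 + 964 = 964956/1001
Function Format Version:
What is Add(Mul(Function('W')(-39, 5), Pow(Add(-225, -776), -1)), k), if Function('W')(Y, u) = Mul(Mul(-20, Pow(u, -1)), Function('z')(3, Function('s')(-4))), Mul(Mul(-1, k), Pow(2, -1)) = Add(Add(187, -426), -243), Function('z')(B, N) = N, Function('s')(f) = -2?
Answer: Rational(964956, 1001) ≈ 963.99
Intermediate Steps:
k = 964 (k = Mul(-2, Add(Add(187, -426), -243)) = Mul(-2, Add(-239, -243)) = Mul(-2, -482) = 964)
Function('W')(Y, u) = Mul(40, Pow(u, -1)) (Function('W')(Y, u) = Mul(Mul(-20, Pow(u, -1)), -2) = Mul(40, Pow(u, -1)))
Add(Mul(Function('W')(-39, 5), Pow(Add(-225, -776), -1)), k) = Add(Mul(Mul(40, Pow(5, -1)), Pow(Add(-225, -776), -1)), 964) = Add(Mul(Mul(40, Rational(1, 5)), Pow(-1001, -1)), 964) = Add(Mul(8, Rational(-1, 1001)), 964) = Add(Rational(-8, 1001), 964) = Rational(964956, 1001)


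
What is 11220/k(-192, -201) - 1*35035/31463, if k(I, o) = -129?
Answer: -119178125/1352909 ≈ -88.090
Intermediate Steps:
11220/k(-192, -201) - 1*35035/31463 = 11220/(-129) - 1*35035/31463 = 11220*(-1/129) - 35035*1/31463 = -3740/43 - 35035/31463 = -119178125/1352909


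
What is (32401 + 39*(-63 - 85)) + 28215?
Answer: 54844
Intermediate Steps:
(32401 + 39*(-63 - 85)) + 28215 = (32401 + 39*(-148)) + 28215 = (32401 - 5772) + 28215 = 26629 + 28215 = 54844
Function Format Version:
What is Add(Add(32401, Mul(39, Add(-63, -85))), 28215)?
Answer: 54844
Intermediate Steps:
Add(Add(32401, Mul(39, Add(-63, -85))), 28215) = Add(Add(32401, Mul(39, -148)), 28215) = Add(Add(32401, -5772), 28215) = Add(26629, 28215) = 54844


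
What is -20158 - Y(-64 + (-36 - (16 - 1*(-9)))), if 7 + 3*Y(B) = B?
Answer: -20114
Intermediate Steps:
Y(B) = -7/3 + B/3
-20158 - Y(-64 + (-36 - (16 - 1*(-9)))) = -20158 - (-7/3 + (-64 + (-36 - (16 - 1*(-9))))/3) = -20158 - (-7/3 + (-64 + (-36 - (16 + 9)))/3) = -20158 - (-7/3 + (-64 + (-36 - 1*25))/3) = -20158 - (-7/3 + (-64 + (-36 - 25))/3) = -20158 - (-7/3 + (-64 - 61)/3) = -20158 - (-7/3 + (⅓)*(-125)) = -20158 - (-7/3 - 125/3) = -20158 - 1*(-44) = -20158 + 44 = -20114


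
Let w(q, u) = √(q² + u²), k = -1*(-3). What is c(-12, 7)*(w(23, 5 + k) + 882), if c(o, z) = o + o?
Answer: -21168 - 24*√593 ≈ -21752.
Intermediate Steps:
c(o, z) = 2*o
k = 3
c(-12, 7)*(w(23, 5 + k) + 882) = (2*(-12))*(√(23² + (5 + 3)²) + 882) = -24*(√(529 + 8²) + 882) = -24*(√(529 + 64) + 882) = -24*(√593 + 882) = -24*(882 + √593) = -21168 - 24*√593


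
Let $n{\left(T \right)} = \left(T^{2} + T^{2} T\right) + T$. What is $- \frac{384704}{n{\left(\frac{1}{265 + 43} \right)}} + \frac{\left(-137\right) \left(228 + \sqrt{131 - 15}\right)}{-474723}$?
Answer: $- \frac{1778680197525725092}{15060270693} + \frac{274 \sqrt{29}}{474723} \approx -1.181 \cdot 10^{8}$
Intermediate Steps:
$n{\left(T \right)} = T + T^{2} + T^{3}$ ($n{\left(T \right)} = \left(T^{2} + T^{3}\right) + T = T + T^{2} + T^{3}$)
$- \frac{384704}{n{\left(\frac{1}{265 + 43} \right)}} + \frac{\left(-137\right) \left(228 + \sqrt{131 - 15}\right)}{-474723} = - \frac{384704}{\frac{1}{265 + 43} \left(1 + \frac{1}{265 + 43} + \left(\frac{1}{265 + 43}\right)^{2}\right)} + \frac{\left(-137\right) \left(228 + \sqrt{131 - 15}\right)}{-474723} = - \frac{384704}{\frac{1}{308} \left(1 + \frac{1}{308} + \left(\frac{1}{308}\right)^{2}\right)} + - 137 \left(228 + \sqrt{116}\right) \left(- \frac{1}{474723}\right) = - \frac{384704}{\frac{1}{308} \left(1 + \frac{1}{308} + \left(\frac{1}{308}\right)^{2}\right)} + - 137 \left(228 + 2 \sqrt{29}\right) \left(- \frac{1}{474723}\right) = - \frac{384704}{\frac{1}{308} \left(1 + \frac{1}{308} + \frac{1}{94864}\right)} + \left(-31236 - 274 \sqrt{29}\right) \left(- \frac{1}{474723}\right) = - \frac{384704}{\frac{1}{308} \cdot \frac{95173}{94864}} + \left(\frac{10412}{158241} + \frac{274 \sqrt{29}}{474723}\right) = - \frac{384704}{\frac{95173}{29218112}} + \left(\frac{10412}{158241} + \frac{274 \sqrt{29}}{474723}\right) = \left(-384704\right) \frac{29218112}{95173} + \left(\frac{10412}{158241} + \frac{274 \sqrt{29}}{474723}\right) = - \frac{11240324558848}{95173} + \left(\frac{10412}{158241} + \frac{274 \sqrt{29}}{474723}\right) = - \frac{1778680197525725092}{15060270693} + \frac{274 \sqrt{29}}{474723}$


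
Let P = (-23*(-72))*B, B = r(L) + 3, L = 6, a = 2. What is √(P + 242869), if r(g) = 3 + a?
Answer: √256117 ≈ 506.08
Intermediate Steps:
r(g) = 5 (r(g) = 3 + 2 = 5)
B = 8 (B = 5 + 3 = 8)
P = 13248 (P = -23*(-72)*8 = 1656*8 = 13248)
√(P + 242869) = √(13248 + 242869) = √256117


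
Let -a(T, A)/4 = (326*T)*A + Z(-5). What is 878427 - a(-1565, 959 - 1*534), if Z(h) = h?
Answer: -866444593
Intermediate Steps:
a(T, A) = 20 - 1304*A*T (a(T, A) = -4*((326*T)*A - 5) = -4*(326*A*T - 5) = -4*(-5 + 326*A*T) = 20 - 1304*A*T)
878427 - a(-1565, 959 - 1*534) = 878427 - (20 - 1304*(959 - 1*534)*(-1565)) = 878427 - (20 - 1304*(959 - 534)*(-1565)) = 878427 - (20 - 1304*425*(-1565)) = 878427 - (20 + 867323000) = 878427 - 1*867323020 = 878427 - 867323020 = -866444593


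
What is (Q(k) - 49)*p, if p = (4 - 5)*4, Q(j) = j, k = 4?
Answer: 180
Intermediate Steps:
p = -4 (p = -1*4 = -4)
(Q(k) - 49)*p = (4 - 49)*(-4) = -45*(-4) = 180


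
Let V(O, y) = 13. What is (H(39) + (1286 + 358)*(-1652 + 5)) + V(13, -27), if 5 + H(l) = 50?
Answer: -2707610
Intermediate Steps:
H(l) = 45 (H(l) = -5 + 50 = 45)
(H(39) + (1286 + 358)*(-1652 + 5)) + V(13, -27) = (45 + (1286 + 358)*(-1652 + 5)) + 13 = (45 + 1644*(-1647)) + 13 = (45 - 2707668) + 13 = -2707623 + 13 = -2707610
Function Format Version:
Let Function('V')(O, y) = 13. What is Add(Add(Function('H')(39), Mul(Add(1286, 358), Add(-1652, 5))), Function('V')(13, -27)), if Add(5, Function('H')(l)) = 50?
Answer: -2707610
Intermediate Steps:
Function('H')(l) = 45 (Function('H')(l) = Add(-5, 50) = 45)
Add(Add(Function('H')(39), Mul(Add(1286, 358), Add(-1652, 5))), Function('V')(13, -27)) = Add(Add(45, Mul(Add(1286, 358), Add(-1652, 5))), 13) = Add(Add(45, Mul(1644, -1647)), 13) = Add(Add(45, -2707668), 13) = Add(-2707623, 13) = -2707610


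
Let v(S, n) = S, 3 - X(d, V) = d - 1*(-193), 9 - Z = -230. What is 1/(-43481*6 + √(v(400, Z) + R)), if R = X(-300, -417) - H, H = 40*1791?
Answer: -43481/11343596021 - I*√71130/68061576126 ≈ -3.8331e-6 - 3.9185e-9*I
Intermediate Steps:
Z = 239 (Z = 9 - 1*(-230) = 9 + 230 = 239)
X(d, V) = -190 - d (X(d, V) = 3 - (d - 1*(-193)) = 3 - (d + 193) = 3 - (193 + d) = 3 + (-193 - d) = -190 - d)
H = 71640
R = -71530 (R = (-190 - 1*(-300)) - 1*71640 = (-190 + 300) - 71640 = 110 - 71640 = -71530)
1/(-43481*6 + √(v(400, Z) + R)) = 1/(-43481*6 + √(400 - 71530)) = 1/(-260886 + √(-71130)) = 1/(-260886 + I*√71130)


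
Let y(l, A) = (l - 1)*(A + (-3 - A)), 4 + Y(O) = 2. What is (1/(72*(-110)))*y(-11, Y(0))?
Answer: -1/220 ≈ -0.0045455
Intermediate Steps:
Y(O) = -2 (Y(O) = -4 + 2 = -2)
y(l, A) = 3 - 3*l (y(l, A) = (-1 + l)*(-3) = 3 - 3*l)
(1/(72*(-110)))*y(-11, Y(0)) = (1/(72*(-110)))*(3 - 3*(-11)) = ((1/72)*(-1/110))*(3 + 33) = -1/7920*36 = -1/220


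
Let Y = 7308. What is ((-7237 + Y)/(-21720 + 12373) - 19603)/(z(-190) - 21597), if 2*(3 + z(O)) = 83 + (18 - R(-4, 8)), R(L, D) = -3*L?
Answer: 19287296/21208343 ≈ 0.90942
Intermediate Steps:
z(O) = 83/2 (z(O) = -3 + (83 + (18 - (-3)*(-4)))/2 = -3 + (83 + (18 - 1*12))/2 = -3 + (83 + (18 - 12))/2 = -3 + (83 + 6)/2 = -3 + (½)*89 = -3 + 89/2 = 83/2)
((-7237 + Y)/(-21720 + 12373) - 19603)/(z(-190) - 21597) = ((-7237 + 7308)/(-21720 + 12373) - 19603)/(83/2 - 21597) = (71/(-9347) - 19603)/(-43111/2) = (71*(-1/9347) - 19603)*(-2/43111) = (-71/9347 - 19603)*(-2/43111) = -183229312/9347*(-2/43111) = 19287296/21208343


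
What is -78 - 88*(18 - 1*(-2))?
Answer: -1838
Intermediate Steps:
-78 - 88*(18 - 1*(-2)) = -78 - 88*(18 + 2) = -78 - 88*20 = -78 - 1760 = -1838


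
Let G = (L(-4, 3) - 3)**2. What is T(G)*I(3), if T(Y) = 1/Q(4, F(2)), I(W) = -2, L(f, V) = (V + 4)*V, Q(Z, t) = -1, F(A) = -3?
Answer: 2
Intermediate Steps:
L(f, V) = V*(4 + V) (L(f, V) = (4 + V)*V = V*(4 + V))
G = 324 (G = (3*(4 + 3) - 3)**2 = (3*7 - 3)**2 = (21 - 3)**2 = 18**2 = 324)
T(Y) = -1 (T(Y) = 1/(-1) = -1)
T(G)*I(3) = -1*(-2) = 2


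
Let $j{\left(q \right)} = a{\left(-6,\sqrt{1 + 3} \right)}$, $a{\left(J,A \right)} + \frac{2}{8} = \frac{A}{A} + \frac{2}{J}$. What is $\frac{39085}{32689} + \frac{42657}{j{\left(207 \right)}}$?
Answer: $\frac{16733171501}{163445} \approx 1.0238 \cdot 10^{5}$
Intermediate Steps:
$a{\left(J,A \right)} = \frac{3}{4} + \frac{2}{J}$ ($a{\left(J,A \right)} = - \frac{1}{4} + \left(\frac{A}{A} + \frac{2}{J}\right) = - \frac{1}{4} + \left(1 + \frac{2}{J}\right) = \frac{3}{4} + \frac{2}{J}$)
$j{\left(q \right)} = \frac{5}{12}$ ($j{\left(q \right)} = \frac{3}{4} + \frac{2}{-6} = \frac{3}{4} + 2 \left(- \frac{1}{6}\right) = \frac{3}{4} - \frac{1}{3} = \frac{5}{12}$)
$\frac{39085}{32689} + \frac{42657}{j{\left(207 \right)}} = \frac{39085}{32689} + \frac{42657}{\frac{5}{12}} = 39085 \cdot \frac{1}{32689} + 42657 \cdot \frac{12}{5} = \frac{39085}{32689} + \frac{511884}{5} = \frac{16733171501}{163445}$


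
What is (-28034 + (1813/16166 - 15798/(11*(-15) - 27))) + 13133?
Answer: -3832921509/258656 ≈ -14819.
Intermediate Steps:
(-28034 + (1813/16166 - 15798/(11*(-15) - 27))) + 13133 = (-28034 + (1813*(1/16166) - 15798/(-165 - 27))) + 13133 = (-28034 + (1813/16166 - 15798/(-192))) + 13133 = (-28034 + (1813/16166 - 15798*(-1/192))) + 13133 = (-28034 + (1813/16166 + 2633/32)) + 13133 = (-28034 + 21311547/258656) + 13133 = -7229850757/258656 + 13133 = -3832921509/258656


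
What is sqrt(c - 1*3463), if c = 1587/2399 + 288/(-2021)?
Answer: I*sqrt(81391774892779498)/4848379 ≈ 58.843*I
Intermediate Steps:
c = 2516415/4848379 (c = 1587*(1/2399) + 288*(-1/2021) = 1587/2399 - 288/2021 = 2516415/4848379 ≈ 0.51902)
sqrt(c - 1*3463) = sqrt(2516415/4848379 - 1*3463) = sqrt(2516415/4848379 - 3463) = sqrt(-16787420062/4848379) = I*sqrt(81391774892779498)/4848379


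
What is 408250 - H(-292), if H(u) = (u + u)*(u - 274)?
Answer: 77706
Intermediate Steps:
H(u) = 2*u*(-274 + u) (H(u) = (2*u)*(-274 + u) = 2*u*(-274 + u))
408250 - H(-292) = 408250 - 2*(-292)*(-274 - 292) = 408250 - 2*(-292)*(-566) = 408250 - 1*330544 = 408250 - 330544 = 77706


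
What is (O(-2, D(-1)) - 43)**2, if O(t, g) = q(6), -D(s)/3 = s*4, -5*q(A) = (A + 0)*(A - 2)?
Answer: 57121/25 ≈ 2284.8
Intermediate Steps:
q(A) = -A*(-2 + A)/5 (q(A) = -(A + 0)*(A - 2)/5 = -A*(-2 + A)/5)
D(s) = -12*s (D(s) = -3*s*4 = -12*s)
O(t, g) = -24/5 (O(t, g) = (1/5)*6*(2 - 1*6) = (1/5)*6*(2 - 6) = (1/5)*6*(-4) = -24/5)
(O(-2, D(-1)) - 43)**2 = (-24/5 - 43)**2 = (-239/5)**2 = 57121/25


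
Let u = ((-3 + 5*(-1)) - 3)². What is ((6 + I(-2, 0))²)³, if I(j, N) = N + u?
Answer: 4195872914689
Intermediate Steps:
u = 121 (u = ((-3 - 5) - 3)² = (-8 - 3)² = (-11)² = 121)
I(j, N) = 121 + N (I(j, N) = N + 121 = 121 + N)
((6 + I(-2, 0))²)³ = ((6 + (121 + 0))²)³ = ((6 + 121)²)³ = (127²)³ = 16129³ = 4195872914689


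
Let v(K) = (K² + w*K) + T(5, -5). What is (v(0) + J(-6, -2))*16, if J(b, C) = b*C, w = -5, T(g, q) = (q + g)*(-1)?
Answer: 192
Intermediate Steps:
T(g, q) = -g - q (T(g, q) = (g + q)*(-1) = -g - q)
J(b, C) = C*b
v(K) = K² - 5*K (v(K) = (K² - 5*K) + (-1*5 - 1*(-5)) = (K² - 5*K) + (-5 + 5) = (K² - 5*K) + 0 = K² - 5*K)
(v(0) + J(-6, -2))*16 = (0*(-5 + 0) - 2*(-6))*16 = (0*(-5) + 12)*16 = (0 + 12)*16 = 12*16 = 192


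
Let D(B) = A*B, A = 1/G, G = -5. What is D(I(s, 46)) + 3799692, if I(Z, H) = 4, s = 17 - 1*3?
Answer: 18998456/5 ≈ 3.7997e+6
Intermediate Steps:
A = -1/5 (A = 1/(-5) = -1/5 ≈ -0.20000)
s = 14 (s = 17 - 3 = 14)
D(B) = -B/5
D(I(s, 46)) + 3799692 = -1/5*4 + 3799692 = -4/5 + 3799692 = 18998456/5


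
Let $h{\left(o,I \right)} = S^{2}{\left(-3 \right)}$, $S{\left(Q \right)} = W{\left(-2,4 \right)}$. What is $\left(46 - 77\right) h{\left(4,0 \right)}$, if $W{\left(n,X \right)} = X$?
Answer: $-496$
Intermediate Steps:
$S{\left(Q \right)} = 4$
$h{\left(o,I \right)} = 16$ ($h{\left(o,I \right)} = 4^{2} = 16$)
$\left(46 - 77\right) h{\left(4,0 \right)} = \left(46 - 77\right) 16 = \left(-31\right) 16 = -496$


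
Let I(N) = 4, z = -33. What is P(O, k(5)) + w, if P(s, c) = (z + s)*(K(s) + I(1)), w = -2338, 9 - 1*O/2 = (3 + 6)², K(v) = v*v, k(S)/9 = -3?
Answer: -3673318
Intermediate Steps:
k(S) = -27 (k(S) = 9*(-3) = -27)
K(v) = v²
O = -144 (O = 18 - 2*(3 + 6)² = 18 - 2*9² = 18 - 2*81 = 18 - 162 = -144)
P(s, c) = (-33 + s)*(4 + s²) (P(s, c) = (-33 + s)*(s² + 4) = (-33 + s)*(4 + s²))
P(O, k(5)) + w = (-132 + (-144)³ - 33*(-144)² + 4*(-144)) - 2338 = (-132 - 2985984 - 33*20736 - 576) - 2338 = (-132 - 2985984 - 684288 - 576) - 2338 = -3670980 - 2338 = -3673318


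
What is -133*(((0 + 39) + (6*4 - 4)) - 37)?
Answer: -2926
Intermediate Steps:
-133*(((0 + 39) + (6*4 - 4)) - 37) = -133*((39 + (24 - 4)) - 37) = -133*((39 + 20) - 37) = -133*(59 - 37) = -133*22 = -2926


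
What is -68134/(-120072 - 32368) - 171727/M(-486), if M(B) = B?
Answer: 6552794251/18521460 ≈ 353.79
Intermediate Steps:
-68134/(-120072 - 32368) - 171727/M(-486) = -68134/(-120072 - 32368) - 171727/(-486) = -68134/(-152440) - 171727*(-1/486) = -68134*(-1/152440) + 171727/486 = 34067/76220 + 171727/486 = 6552794251/18521460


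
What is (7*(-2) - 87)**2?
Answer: 10201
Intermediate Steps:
(7*(-2) - 87)**2 = (-14 - 87)**2 = (-101)**2 = 10201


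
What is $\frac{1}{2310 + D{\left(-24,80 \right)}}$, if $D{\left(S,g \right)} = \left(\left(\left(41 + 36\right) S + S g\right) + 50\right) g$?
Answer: $- \frac{1}{295130} \approx -3.3883 \cdot 10^{-6}$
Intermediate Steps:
$D{\left(S,g \right)} = g \left(50 + 77 S + S g\right)$ ($D{\left(S,g \right)} = \left(\left(77 S + S g\right) + 50\right) g = \left(50 + 77 S + S g\right) g = g \left(50 + 77 S + S g\right)$)
$\frac{1}{2310 + D{\left(-24,80 \right)}} = \frac{1}{2310 + 80 \left(50 + 77 \left(-24\right) - 1920\right)} = \frac{1}{2310 + 80 \left(50 - 1848 - 1920\right)} = \frac{1}{2310 + 80 \left(-3718\right)} = \frac{1}{2310 - 297440} = \frac{1}{-295130} = - \frac{1}{295130}$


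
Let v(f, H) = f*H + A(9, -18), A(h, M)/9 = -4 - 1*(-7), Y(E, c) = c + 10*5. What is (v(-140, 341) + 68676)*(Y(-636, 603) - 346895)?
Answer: -7258271046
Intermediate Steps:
Y(E, c) = 50 + c (Y(E, c) = c + 50 = 50 + c)
A(h, M) = 27 (A(h, M) = 9*(-4 - 1*(-7)) = 9*(-4 + 7) = 9*3 = 27)
v(f, H) = 27 + H*f (v(f, H) = f*H + 27 = H*f + 27 = 27 + H*f)
(v(-140, 341) + 68676)*(Y(-636, 603) - 346895) = ((27 + 341*(-140)) + 68676)*((50 + 603) - 346895) = ((27 - 47740) + 68676)*(653 - 346895) = (-47713 + 68676)*(-346242) = 20963*(-346242) = -7258271046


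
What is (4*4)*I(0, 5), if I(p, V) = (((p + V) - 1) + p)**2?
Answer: 256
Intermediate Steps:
I(p, V) = (-1 + V + 2*p)**2 (I(p, V) = (((V + p) - 1) + p)**2 = ((-1 + V + p) + p)**2 = (-1 + V + 2*p)**2)
(4*4)*I(0, 5) = (4*4)*(-1 + 5 + 2*0)**2 = 16*(-1 + 5 + 0)**2 = 16*4**2 = 16*16 = 256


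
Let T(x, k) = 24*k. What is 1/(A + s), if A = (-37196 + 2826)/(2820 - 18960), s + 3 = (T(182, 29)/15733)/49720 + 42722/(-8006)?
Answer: -631744974960990/3921086268743801 ≈ -0.16111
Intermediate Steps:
s = -3262938106889/391415721785 (s = -3 + (((24*29)/15733)/49720 + 42722/(-8006)) = -3 + ((696*(1/15733))*(1/49720) + 42722*(-1/8006)) = -3 + ((696/15733)*(1/49720) - 21361/4003) = -3 + (87/97780595 - 21361/4003) = -3 - 2088690941534/391415721785 = -3262938106889/391415721785 ≈ -8.3362)
A = 3437/1614 (A = -34370/(-16140) = -34370*(-1/16140) = 3437/1614 ≈ 2.1295)
1/(A + s) = 1/(3437/1614 - 3262938106889/391415721785) = 1/(-3921086268743801/631744974960990) = -631744974960990/3921086268743801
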